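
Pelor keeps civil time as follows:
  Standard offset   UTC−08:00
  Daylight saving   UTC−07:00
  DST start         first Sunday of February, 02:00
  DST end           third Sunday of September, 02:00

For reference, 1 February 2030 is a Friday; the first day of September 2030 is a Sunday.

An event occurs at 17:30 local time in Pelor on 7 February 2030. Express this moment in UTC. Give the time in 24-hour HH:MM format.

00:30

1 February 2030 is a Friday, so the first Sunday is February 3.
1 September 2030 is a Sunday, so the first Sunday is September 1 and the third is September 15.
7 February 2030 falls between 3 February and 15 September, so daylight saving is in effect and Pelor is at UTC−07:00.
17:30 local + 7h = 00:30 UTC (rolling into the next day, 8 February 2030).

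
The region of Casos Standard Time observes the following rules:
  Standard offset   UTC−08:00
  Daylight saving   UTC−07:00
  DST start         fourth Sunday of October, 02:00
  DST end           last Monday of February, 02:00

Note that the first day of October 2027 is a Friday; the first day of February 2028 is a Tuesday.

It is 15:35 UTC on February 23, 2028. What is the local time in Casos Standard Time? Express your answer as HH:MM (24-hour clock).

08:35

1 October 2027 is a Friday, so the first Sunday is October 3 and the fourth is October 24.
1 February 2028 is a Tuesday, so Mondays fall on 7, 14, 21, 28; the last is February 28.
At the standard offset (UTC−08:00), 15:35 UTC − 8h = 07:35 Casos Standard Time standard time.
Daylight saving runs 24 October 2027 – 28 February 2028; the standard-time date in Casos Standard Time, February 23, 2028, is inside that window, so Casos Standard Time is at UTC−07:00.
15:35 UTC − 7h = 08:35 local.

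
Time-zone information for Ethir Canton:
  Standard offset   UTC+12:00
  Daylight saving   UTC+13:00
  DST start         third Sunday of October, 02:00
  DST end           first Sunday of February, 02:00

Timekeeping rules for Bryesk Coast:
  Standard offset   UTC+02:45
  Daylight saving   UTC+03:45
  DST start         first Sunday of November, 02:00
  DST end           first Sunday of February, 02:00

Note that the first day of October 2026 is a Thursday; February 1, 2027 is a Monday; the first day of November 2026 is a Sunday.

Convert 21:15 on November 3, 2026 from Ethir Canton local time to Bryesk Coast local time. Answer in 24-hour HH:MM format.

12:00

1 October 2026 is a Thursday, so the first Sunday is October 4 and the third is October 18.
1 February 2027 is a Monday, so the first Sunday is February 7.
Daylight saving runs 18 October 2026 – 7 February 2027; November 3, 2026 is inside that window, so Ethir Canton is at UTC+13:00.
21:15 Ethir Canton − 13h = 08:15 UTC.
1 November 2026 is a Sunday, so the first Sunday is November 1.
1 February 2027 is a Monday, so the first Sunday is February 7.
At the standard offset (UTC+02:45), 08:15 UTC + 2h45m = 11:00 Bryesk Coast standard time.
The standard-time date in Bryesk Coast, November 3, 2026, lies within the daylight-saving period (1 November 2026 – 7 February 2027), so Bryesk Coast is on daylight time, UTC+03:45.
08:15 UTC + 3h45m = 12:00 Bryesk Coast.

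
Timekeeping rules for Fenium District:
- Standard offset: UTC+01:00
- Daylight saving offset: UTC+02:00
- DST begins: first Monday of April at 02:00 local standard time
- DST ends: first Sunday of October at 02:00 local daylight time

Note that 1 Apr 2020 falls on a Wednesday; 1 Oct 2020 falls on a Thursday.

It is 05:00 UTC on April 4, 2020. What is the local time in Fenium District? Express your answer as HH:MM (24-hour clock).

1 April 2020 is a Wednesday, so the first Monday is April 6.
1 October 2020 is a Thursday, so the first Sunday is October 4.
At the standard offset (UTC+01:00), 05:00 UTC + 1h = 06:00 Fenium District standard time.
The standard-time date in Fenium District, April 4, 2020, does not fall between 6 April and 4 October, so daylight saving is not in effect and Fenium District is at UTC+01:00.
05:00 UTC + 1h = 06:00 local.

06:00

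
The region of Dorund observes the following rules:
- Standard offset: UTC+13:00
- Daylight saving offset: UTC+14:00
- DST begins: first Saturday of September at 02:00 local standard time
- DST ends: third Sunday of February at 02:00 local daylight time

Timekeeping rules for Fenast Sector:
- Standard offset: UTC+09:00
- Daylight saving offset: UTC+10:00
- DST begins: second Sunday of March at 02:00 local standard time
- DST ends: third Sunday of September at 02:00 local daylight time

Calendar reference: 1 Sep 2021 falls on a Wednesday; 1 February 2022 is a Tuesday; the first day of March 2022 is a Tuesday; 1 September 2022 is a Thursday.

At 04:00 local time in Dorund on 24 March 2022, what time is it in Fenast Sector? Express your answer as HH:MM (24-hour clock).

01:00

1 September 2021 is a Wednesday, so the first Saturday is September 4.
1 February 2022 is a Tuesday, so the first Sunday is February 6 and the third is February 20.
24 March 2022 does not fall between 4 September 2021 and 20 February 2022, so daylight saving is not in effect and Dorund is at UTC+13:00.
04:00 Dorund − 13h = 15:00 UTC (rolling into the previous day, 23 March 2022).
1 March 2022 is a Tuesday, so the first Sunday is March 6 and the second is March 13.
1 September 2022 is a Thursday, so the first Sunday is September 4 and the third is September 18.
At the standard offset (UTC+09:00), 15:00 UTC + 9h = 00:00 Fenast Sector standard time (rolling into the next day, 24 March 2022).
The standard-time date in Fenast Sector, 24 March 2022, lies within the daylight-saving period (13 March – 18 September), so Fenast Sector is on daylight time, UTC+10:00.
15:00 UTC + 10h = 01:00 Fenast Sector (rolling into the next day, 24 March 2022).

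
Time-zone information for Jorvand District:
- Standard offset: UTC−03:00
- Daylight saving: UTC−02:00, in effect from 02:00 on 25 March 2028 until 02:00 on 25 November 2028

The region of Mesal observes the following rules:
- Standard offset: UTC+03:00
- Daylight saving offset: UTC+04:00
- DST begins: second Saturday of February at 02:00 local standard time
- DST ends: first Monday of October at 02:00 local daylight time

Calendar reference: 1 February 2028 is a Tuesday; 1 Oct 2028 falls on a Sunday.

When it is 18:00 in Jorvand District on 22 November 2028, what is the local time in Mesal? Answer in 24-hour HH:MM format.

22 November 2028 falls between 25 March and 25 November, so daylight saving is in effect and Jorvand District is at UTC−02:00.
18:00 Jorvand District + 2h = 20:00 UTC.
1 February 2028 is a Tuesday, so the first Saturday is February 5 and the second is February 12.
1 October 2028 is a Sunday, so the first Monday is October 2.
At the standard offset (UTC+03:00), 20:00 UTC + 3h = 23:00 Mesal standard time.
The standard-time date in Mesal, 22 November 2028, is outside the daylight-saving period (12 February – 2 October), so Mesal is on standard time, UTC+03:00.
20:00 UTC + 3h = 23:00 Mesal.

23:00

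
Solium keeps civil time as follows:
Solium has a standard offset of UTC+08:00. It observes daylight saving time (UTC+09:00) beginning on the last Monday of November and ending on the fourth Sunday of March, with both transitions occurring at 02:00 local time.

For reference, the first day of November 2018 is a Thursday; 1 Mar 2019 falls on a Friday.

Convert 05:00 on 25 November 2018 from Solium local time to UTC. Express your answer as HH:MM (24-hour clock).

21:00

1 November 2018 is a Thursday, so Mondays fall on 5, 12, 19, 26; the last is November 26.
1 March 2019 is a Friday, so the first Sunday is March 3 and the fourth is March 24.
25 November 2018 is outside the daylight-saving period (26 November 2018 – 24 March 2019), so Solium is on standard time, UTC+08:00.
05:00 local − 8h = 21:00 UTC (rolling into the previous day, 24 November 2018).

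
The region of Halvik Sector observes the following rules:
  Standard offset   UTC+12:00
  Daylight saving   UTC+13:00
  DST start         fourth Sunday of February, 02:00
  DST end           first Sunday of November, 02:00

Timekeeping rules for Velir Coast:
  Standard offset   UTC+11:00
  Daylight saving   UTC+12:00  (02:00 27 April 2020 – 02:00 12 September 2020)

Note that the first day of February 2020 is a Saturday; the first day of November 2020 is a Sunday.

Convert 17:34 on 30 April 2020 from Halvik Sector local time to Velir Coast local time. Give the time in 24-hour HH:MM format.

1 February 2020 is a Saturday, so the first Sunday is February 2 and the fourth is February 23.
1 November 2020 is a Sunday, so the first Sunday is November 1.
Daylight saving runs 23 February – 1 November; 30 April 2020 is inside that window, so Halvik Sector is at UTC+13:00.
17:34 Halvik Sector − 13h = 04:34 UTC.
At the standard offset (UTC+11:00), 04:34 UTC + 11h = 15:34 Velir Coast standard time.
Daylight saving runs 27 April – 12 September; the standard-time date in Velir Coast, 30 April 2020, is inside that window, so Velir Coast is at UTC+12:00.
04:34 UTC + 12h = 16:34 Velir Coast.

16:34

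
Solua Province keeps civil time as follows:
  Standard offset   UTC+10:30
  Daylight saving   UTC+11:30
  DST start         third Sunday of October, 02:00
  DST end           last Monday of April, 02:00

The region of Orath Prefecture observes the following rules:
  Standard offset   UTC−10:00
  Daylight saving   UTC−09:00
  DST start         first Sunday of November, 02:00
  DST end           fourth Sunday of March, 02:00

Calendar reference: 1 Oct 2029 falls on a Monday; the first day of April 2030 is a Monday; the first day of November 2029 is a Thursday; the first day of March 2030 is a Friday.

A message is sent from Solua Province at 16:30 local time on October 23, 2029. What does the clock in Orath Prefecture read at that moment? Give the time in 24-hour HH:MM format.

1 October 2029 is a Monday, so the first Sunday is October 7 and the third is October 21.
1 April 2030 is a Monday, so Mondays fall on 1, 8, 15, 22, 29; the last is April 29.
October 23, 2029 falls between 21 October 2029 and 29 April 2030, so daylight saving is in effect and Solua Province is at UTC+11:30.
16:30 Solua Province − 11h30m = 05:00 UTC.
1 November 2029 is a Thursday, so the first Sunday is November 4.
1 March 2030 is a Friday, so the first Sunday is March 3 and the fourth is March 24.
At the standard offset (UTC−10:00), 05:00 UTC − 10h = 19:00 Orath Prefecture standard time (rolling into the previous day, 22 October 2029).
The standard-time date in Orath Prefecture, October 22, 2029, is outside the daylight-saving period (4 November 2029 – 24 March 2030), so Orath Prefecture is on standard time, UTC−10:00.
05:00 UTC − 10h = 19:00 Orath Prefecture (rolling into the previous day, 22 October 2029).

19:00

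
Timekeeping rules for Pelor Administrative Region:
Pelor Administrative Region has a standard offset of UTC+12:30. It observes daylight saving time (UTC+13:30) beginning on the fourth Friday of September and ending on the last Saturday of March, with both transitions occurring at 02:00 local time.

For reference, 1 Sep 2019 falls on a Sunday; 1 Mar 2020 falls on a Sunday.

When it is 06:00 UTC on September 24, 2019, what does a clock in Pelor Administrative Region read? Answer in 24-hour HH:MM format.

18:30

1 September 2019 is a Sunday, so the first Friday is September 6 and the fourth is September 27.
1 March 2020 is a Sunday, so Saturdays fall on 7, 14, 21, 28; the last is March 28.
At the standard offset (UTC+12:30), 06:00 UTC + 12h30m = 18:30 Pelor Administrative Region standard time.
The standard-time date in Pelor Administrative Region, September 24, 2019, is outside the daylight-saving period (27 September 2019 – 28 March 2020), so Pelor Administrative Region is on standard time, UTC+12:30.
06:00 UTC + 12h30m = 18:30 local.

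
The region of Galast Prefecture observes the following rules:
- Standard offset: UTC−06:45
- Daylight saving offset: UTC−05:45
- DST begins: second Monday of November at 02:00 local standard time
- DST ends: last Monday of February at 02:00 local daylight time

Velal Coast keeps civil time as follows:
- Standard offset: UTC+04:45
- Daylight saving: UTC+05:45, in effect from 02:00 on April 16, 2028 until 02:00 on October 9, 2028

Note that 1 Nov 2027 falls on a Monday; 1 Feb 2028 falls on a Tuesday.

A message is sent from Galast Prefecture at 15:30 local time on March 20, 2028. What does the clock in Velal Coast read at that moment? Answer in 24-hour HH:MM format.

1 November 2027 is a Monday, so the first Monday is November 1 and the second is November 8.
1 February 2028 is a Tuesday, so Mondays fall on 7, 14, 21, 28; the last is February 28.
March 20, 2028 is outside the daylight-saving period (8 November 2027 – 28 February 2028), so Galast Prefecture is on standard time, UTC−06:45.
15:30 Galast Prefecture + 6h45m = 22:15 UTC.
At the standard offset (UTC+04:45), 22:15 UTC + 4h45m = 03:00 Velal Coast standard time (rolling into the next day, 21 March 2028).
Daylight saving runs 16 April – 9 October; the standard-time date in Velal Coast, March 21, 2028, is outside that window, so Velal Coast is on standard time at UTC+04:45.
22:15 UTC + 4h45m = 03:00 Velal Coast (rolling into the next day, 21 March 2028).

03:00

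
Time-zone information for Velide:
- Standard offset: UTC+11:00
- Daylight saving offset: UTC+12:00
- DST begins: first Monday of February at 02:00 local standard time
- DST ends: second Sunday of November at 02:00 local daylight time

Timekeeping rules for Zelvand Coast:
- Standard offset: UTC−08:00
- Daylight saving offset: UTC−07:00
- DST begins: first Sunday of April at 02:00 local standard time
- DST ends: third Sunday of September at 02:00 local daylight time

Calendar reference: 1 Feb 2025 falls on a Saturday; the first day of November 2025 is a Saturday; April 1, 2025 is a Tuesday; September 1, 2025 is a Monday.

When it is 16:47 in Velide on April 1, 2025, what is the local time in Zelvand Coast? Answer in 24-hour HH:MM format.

1 February 2025 is a Saturday, so the first Monday is February 3.
1 November 2025 is a Saturday, so the first Sunday is November 2 and the second is November 9.
April 1, 2025 falls between 3 February and 9 November, so daylight saving is in effect and Velide is at UTC+12:00.
16:47 Velide − 12h = 04:47 UTC.
1 April 2025 is a Tuesday, so the first Sunday is April 6.
1 September 2025 is a Monday, so the first Sunday is September 7 and the third is September 21.
At the standard offset (UTC−08:00), 04:47 UTC − 8h = 20:47 Zelvand Coast standard time (rolling into the previous day, 31 March 2025).
The standard-time date in Zelvand Coast, March 31, 2025, is outside the daylight-saving period (6 April – 21 September), so Zelvand Coast is on standard time, UTC−08:00.
04:47 UTC − 8h = 20:47 Zelvand Coast (rolling into the previous day, 31 March 2025).

20:47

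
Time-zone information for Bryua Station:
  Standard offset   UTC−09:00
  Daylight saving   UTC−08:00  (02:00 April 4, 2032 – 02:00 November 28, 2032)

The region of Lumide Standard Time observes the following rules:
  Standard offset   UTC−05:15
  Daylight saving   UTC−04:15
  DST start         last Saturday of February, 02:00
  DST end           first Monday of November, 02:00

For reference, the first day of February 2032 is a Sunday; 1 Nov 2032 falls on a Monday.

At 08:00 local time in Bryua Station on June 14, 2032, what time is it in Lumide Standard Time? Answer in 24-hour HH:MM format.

June 14, 2032 falls between 4 April and 28 November, so daylight saving is in effect and Bryua Station is at UTC−08:00.
08:00 Bryua Station + 8h = 16:00 UTC.
1 February 2032 is a Sunday, so Saturdays fall on 7, 14, 21, 28; the last is February 28.
1 November 2032 is a Monday, so the first Monday is November 1.
At the standard offset (UTC−05:15), 16:00 UTC − 5h15m = 10:45 Lumide Standard Time standard time.
The standard-time date in Lumide Standard Time, June 14, 2032, falls between 28 February and 1 November, so daylight saving is in effect and Lumide Standard Time is at UTC−04:15.
16:00 UTC − 4h15m = 11:45 Lumide Standard Time.

11:45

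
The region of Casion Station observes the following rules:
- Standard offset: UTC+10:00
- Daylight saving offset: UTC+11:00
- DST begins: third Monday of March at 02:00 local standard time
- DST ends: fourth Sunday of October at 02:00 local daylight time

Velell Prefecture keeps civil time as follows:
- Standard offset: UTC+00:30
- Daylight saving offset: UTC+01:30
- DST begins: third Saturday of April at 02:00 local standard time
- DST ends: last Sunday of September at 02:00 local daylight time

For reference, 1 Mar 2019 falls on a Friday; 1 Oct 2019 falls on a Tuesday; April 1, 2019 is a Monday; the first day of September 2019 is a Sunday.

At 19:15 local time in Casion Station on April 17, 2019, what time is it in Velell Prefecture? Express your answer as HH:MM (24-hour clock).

1 March 2019 is a Friday, so the first Monday is March 4 and the third is March 18.
1 October 2019 is a Tuesday, so the first Sunday is October 6 and the fourth is October 27.
April 17, 2019 lies within the daylight-saving period (18 March – 27 October), so Casion Station is on daylight time, UTC+11:00.
19:15 Casion Station − 11h = 08:15 UTC.
1 April 2019 is a Monday, so the first Saturday is April 6 and the third is April 20.
1 September 2019 is a Sunday, so Sundays fall on 1, 8, 15, 22, 29; the last is September 29.
At the standard offset (UTC+00:30), 08:15 UTC + 0h30m = 08:45 Velell Prefecture standard time.
The standard-time date in Velell Prefecture, April 17, 2019, does not fall between 20 April and 29 September, so daylight saving is not in effect and Velell Prefecture is at UTC+00:30.
08:15 UTC + 0h30m = 08:45 Velell Prefecture.

08:45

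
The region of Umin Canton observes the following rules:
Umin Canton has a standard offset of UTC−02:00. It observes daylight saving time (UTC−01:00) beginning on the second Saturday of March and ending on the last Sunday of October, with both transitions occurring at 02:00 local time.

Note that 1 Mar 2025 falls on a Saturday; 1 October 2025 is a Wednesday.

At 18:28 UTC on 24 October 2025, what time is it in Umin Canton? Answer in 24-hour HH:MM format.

1 March 2025 is a Saturday, so the first Saturday is March 1 and the second is March 8.
1 October 2025 is a Wednesday, so Sundays fall on 5, 12, 19, 26; the last is October 26.
At the standard offset (UTC−02:00), 18:28 UTC − 2h = 16:28 Umin Canton standard time.
The standard-time date in Umin Canton, 24 October 2025, lies within the daylight-saving period (8 March – 26 October), so Umin Canton is on daylight time, UTC−01:00.
18:28 UTC − 1h = 17:28 local.

17:28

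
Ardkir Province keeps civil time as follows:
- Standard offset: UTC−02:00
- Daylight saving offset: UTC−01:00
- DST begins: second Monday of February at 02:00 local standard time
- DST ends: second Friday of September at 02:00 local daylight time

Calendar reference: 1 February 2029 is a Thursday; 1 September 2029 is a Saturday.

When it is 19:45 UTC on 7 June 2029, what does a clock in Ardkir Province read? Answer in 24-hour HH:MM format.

18:45

1 February 2029 is a Thursday, so the first Monday is February 5 and the second is February 12.
1 September 2029 is a Saturday, so the first Friday is September 7 and the second is September 14.
At the standard offset (UTC−02:00), 19:45 UTC − 2h = 17:45 Ardkir Province standard time.
The standard-time date in Ardkir Province, 7 June 2029, falls between 12 February and 14 September, so daylight saving is in effect and Ardkir Province is at UTC−01:00.
19:45 UTC − 1h = 18:45 local.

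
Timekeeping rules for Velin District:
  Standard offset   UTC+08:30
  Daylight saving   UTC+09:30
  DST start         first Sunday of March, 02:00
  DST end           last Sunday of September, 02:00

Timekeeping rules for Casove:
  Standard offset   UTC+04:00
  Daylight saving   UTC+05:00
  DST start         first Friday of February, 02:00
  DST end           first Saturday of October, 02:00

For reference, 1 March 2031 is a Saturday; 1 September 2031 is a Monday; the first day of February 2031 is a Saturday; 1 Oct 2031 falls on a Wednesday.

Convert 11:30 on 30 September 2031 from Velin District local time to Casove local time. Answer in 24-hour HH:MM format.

1 March 2031 is a Saturday, so the first Sunday is March 2.
1 September 2031 is a Monday, so Sundays fall on 7, 14, 21, 28; the last is September 28.
Daylight saving runs 2 March – 28 September; 30 September 2031 is outside that window, so Velin District is on standard time at UTC+08:30.
11:30 Velin District − 8h30m = 03:00 UTC.
1 February 2031 is a Saturday, so the first Friday is February 7.
1 October 2031 is a Wednesday, so the first Saturday is October 4.
At the standard offset (UTC+04:00), 03:00 UTC + 4h = 07:00 Casove standard time.
Daylight saving runs 7 February – 4 October; the standard-time date in Casove, 30 September 2031, is inside that window, so Casove is at UTC+05:00.
03:00 UTC + 5h = 08:00 Casove.

08:00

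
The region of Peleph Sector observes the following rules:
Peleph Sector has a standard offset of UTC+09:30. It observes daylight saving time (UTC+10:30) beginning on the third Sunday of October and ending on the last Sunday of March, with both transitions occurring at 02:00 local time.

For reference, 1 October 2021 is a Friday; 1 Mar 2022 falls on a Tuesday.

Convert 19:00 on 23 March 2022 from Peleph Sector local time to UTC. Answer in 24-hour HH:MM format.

08:30

1 October 2021 is a Friday, so the first Sunday is October 3 and the third is October 17.
1 March 2022 is a Tuesday, so Sundays fall on 6, 13, 20, 27; the last is March 27.
23 March 2022 falls between 17 October 2021 and 27 March 2022, so daylight saving is in effect and Peleph Sector is at UTC+10:30.
19:00 local − 10h30m = 08:30 UTC.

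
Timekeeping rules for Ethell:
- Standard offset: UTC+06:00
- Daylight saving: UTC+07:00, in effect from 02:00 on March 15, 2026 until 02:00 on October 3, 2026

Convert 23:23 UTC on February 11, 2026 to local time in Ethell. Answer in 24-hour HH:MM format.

05:23

At the standard offset (UTC+06:00), 23:23 UTC + 6h = 05:23 Ethell standard time (rolling into the next day, 12 February 2026).
Daylight saving runs 15 March – 3 October; the standard-time date in Ethell, February 12, 2026, is outside that window, so Ethell is on standard time at UTC+06:00.
23:23 UTC + 6h = 05:23 local (rolling into the next day, 12 February 2026).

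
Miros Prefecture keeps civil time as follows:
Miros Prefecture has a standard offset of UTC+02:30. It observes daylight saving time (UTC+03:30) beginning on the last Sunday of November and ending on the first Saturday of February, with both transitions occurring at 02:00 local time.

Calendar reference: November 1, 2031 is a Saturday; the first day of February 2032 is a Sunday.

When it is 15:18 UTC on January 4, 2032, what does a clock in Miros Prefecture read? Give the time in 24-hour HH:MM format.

18:48

1 November 2031 is a Saturday, so Sundays fall on 2, 9, 16, 23, 30; the last is November 30.
1 February 2032 is a Sunday, so the first Saturday is February 7.
At the standard offset (UTC+02:30), 15:18 UTC + 2h30m = 17:48 Miros Prefecture standard time.
Daylight saving runs 30 November 2031 – 7 February 2032; the standard-time date in Miros Prefecture, January 4, 2032, is inside that window, so Miros Prefecture is at UTC+03:30.
15:18 UTC + 3h30m = 18:48 local.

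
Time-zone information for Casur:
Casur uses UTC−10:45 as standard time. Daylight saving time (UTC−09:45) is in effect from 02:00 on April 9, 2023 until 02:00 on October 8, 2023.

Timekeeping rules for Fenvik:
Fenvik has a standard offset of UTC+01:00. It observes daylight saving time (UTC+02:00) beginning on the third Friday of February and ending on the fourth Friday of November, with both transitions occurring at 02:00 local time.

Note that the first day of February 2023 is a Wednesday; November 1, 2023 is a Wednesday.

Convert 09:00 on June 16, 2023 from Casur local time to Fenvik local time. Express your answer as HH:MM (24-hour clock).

Daylight saving runs 9 April – 8 October; June 16, 2023 is inside that window, so Casur is at UTC−09:45.
09:00 Casur + 9h45m = 18:45 UTC.
1 February 2023 is a Wednesday, so the first Friday is February 3 and the third is February 17.
1 November 2023 is a Wednesday, so the first Friday is November 3 and the fourth is November 24.
At the standard offset (UTC+01:00), 18:45 UTC + 1h = 19:45 Fenvik standard time.
Daylight saving runs 17 February – 24 November; the standard-time date in Fenvik, June 16, 2023, is inside that window, so Fenvik is at UTC+02:00.
18:45 UTC + 2h = 20:45 Fenvik.

20:45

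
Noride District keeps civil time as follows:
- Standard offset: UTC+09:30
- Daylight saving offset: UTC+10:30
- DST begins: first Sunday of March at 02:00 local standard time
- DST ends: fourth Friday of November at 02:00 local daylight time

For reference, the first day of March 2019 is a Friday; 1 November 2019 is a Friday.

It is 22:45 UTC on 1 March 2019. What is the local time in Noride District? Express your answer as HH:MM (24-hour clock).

1 March 2019 is a Friday, so the first Sunday is March 3.
1 November 2019 is a Friday, so the first Friday is November 1 and the fourth is November 22.
At the standard offset (UTC+09:30), 22:45 UTC + 9h30m = 08:15 Noride District standard time (rolling into the next day, 2 March 2019).
The standard-time date in Noride District, 2 March 2019, does not fall between 3 March and 22 November, so daylight saving is not in effect and Noride District is at UTC+09:30.
22:45 UTC + 9h30m = 08:15 local (rolling into the next day, 2 March 2019).

08:15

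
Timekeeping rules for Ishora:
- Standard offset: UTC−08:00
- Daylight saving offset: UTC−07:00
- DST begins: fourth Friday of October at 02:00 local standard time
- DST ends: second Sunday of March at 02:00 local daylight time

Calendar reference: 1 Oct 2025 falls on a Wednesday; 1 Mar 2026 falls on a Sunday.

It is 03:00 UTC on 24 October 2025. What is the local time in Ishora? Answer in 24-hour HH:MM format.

1 October 2025 is a Wednesday, so the first Friday is October 3 and the fourth is October 24.
1 March 2026 is a Sunday, so the first Sunday is March 1 and the second is March 8.
At the standard offset (UTC−08:00), 03:00 UTC − 8h = 19:00 Ishora standard time (rolling into the previous day, 23 October 2025).
Daylight saving runs 24 October 2025 – 8 March 2026; the standard-time date in Ishora, 23 October 2025, is outside that window, so Ishora is on standard time at UTC−08:00.
03:00 UTC − 8h = 19:00 local (rolling into the previous day, 23 October 2025).

19:00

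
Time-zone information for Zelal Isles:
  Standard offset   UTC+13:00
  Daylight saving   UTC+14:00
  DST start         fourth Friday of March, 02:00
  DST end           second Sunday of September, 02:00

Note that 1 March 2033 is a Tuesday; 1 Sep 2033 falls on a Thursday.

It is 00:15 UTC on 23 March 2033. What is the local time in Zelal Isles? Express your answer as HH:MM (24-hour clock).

1 March 2033 is a Tuesday, so the first Friday is March 4 and the fourth is March 25.
1 September 2033 is a Thursday, so the first Sunday is September 4 and the second is September 11.
At the standard offset (UTC+13:00), 00:15 UTC + 13h = 13:15 Zelal Isles standard time.
Daylight saving runs 25 March – 11 September; the standard-time date in Zelal Isles, 23 March 2033, is outside that window, so Zelal Isles is on standard time at UTC+13:00.
00:15 UTC + 13h = 13:15 local.

13:15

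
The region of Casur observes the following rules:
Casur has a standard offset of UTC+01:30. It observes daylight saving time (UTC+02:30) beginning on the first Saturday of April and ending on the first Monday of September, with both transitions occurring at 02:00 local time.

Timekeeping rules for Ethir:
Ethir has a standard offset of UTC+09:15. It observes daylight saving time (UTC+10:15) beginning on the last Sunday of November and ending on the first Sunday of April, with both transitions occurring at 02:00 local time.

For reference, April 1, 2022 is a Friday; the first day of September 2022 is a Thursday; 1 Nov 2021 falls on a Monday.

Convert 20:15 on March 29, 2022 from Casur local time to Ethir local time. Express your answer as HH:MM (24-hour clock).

1 April 2022 is a Friday, so the first Saturday is April 2.
1 September 2022 is a Thursday, so the first Monday is September 5.
March 29, 2022 is outside the daylight-saving period (2 April – 5 September), so Casur is on standard time, UTC+01:30.
20:15 Casur − 1h30m = 18:45 UTC.
1 November 2021 is a Monday, so Sundays fall on 7, 14, 21, 28; the last is November 28.
1 April 2022 is a Friday, so the first Sunday is April 3.
At the standard offset (UTC+09:15), 18:45 UTC + 9h15m = 04:00 Ethir standard time (rolling into the next day, 30 March 2022).
The standard-time date in Ethir, March 30, 2022, falls between 28 November 2021 and 3 April 2022, so daylight saving is in effect and Ethir is at UTC+10:15.
18:45 UTC + 10h15m = 05:00 Ethir (rolling into the next day, 30 March 2022).

05:00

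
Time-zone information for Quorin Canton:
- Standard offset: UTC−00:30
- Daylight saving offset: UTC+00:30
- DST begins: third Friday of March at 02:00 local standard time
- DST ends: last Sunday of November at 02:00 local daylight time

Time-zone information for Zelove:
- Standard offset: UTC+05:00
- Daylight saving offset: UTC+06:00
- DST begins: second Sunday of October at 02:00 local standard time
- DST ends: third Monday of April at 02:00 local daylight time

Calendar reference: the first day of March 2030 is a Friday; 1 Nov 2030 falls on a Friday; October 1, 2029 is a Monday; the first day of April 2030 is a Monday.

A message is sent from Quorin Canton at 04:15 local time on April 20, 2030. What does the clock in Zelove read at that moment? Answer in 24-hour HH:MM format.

1 March 2030 is a Friday, so the first Friday is March 1 and the third is March 15.
1 November 2030 is a Friday, so Sundays fall on 3, 10, 17, 24; the last is November 24.
April 20, 2030 lies within the daylight-saving period (15 March – 24 November), so Quorin Canton is on daylight time, UTC+00:30.
04:15 Quorin Canton − 0h30m = 03:45 UTC.
1 October 2029 is a Monday, so the first Sunday is October 7 and the second is October 14.
1 April 2030 is a Monday, so the first Monday is April 1 and the third is April 15.
At the standard offset (UTC+05:00), 03:45 UTC + 5h = 08:45 Zelove standard time.
Daylight saving runs 14 October 2029 – 15 April 2030; the standard-time date in Zelove, April 20, 2030, is outside that window, so Zelove is on standard time at UTC+05:00.
03:45 UTC + 5h = 08:45 Zelove.

08:45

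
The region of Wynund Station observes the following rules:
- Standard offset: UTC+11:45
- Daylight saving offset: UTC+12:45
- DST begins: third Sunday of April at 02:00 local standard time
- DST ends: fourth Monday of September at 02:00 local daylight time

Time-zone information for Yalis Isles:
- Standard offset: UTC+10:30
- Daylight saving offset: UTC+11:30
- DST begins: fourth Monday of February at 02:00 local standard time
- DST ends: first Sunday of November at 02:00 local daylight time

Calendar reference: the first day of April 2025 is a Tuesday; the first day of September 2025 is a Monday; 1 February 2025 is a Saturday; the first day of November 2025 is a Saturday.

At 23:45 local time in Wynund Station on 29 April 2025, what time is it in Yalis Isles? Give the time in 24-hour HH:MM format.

22:30

1 April 2025 is a Tuesday, so the first Sunday is April 6 and the third is April 20.
1 September 2025 is a Monday, so the first Monday is September 1 and the fourth is September 22.
Daylight saving runs 20 April – 22 September; 29 April 2025 is inside that window, so Wynund Station is at UTC+12:45.
23:45 Wynund Station − 12h45m = 11:00 UTC.
1 February 2025 is a Saturday, so the first Monday is February 3 and the fourth is February 24.
1 November 2025 is a Saturday, so the first Sunday is November 2.
At the standard offset (UTC+10:30), 11:00 UTC + 10h30m = 21:30 Yalis Isles standard time.
The standard-time date in Yalis Isles, 29 April 2025, lies within the daylight-saving period (24 February – 2 November), so Yalis Isles is on daylight time, UTC+11:30.
11:00 UTC + 11h30m = 22:30 Yalis Isles.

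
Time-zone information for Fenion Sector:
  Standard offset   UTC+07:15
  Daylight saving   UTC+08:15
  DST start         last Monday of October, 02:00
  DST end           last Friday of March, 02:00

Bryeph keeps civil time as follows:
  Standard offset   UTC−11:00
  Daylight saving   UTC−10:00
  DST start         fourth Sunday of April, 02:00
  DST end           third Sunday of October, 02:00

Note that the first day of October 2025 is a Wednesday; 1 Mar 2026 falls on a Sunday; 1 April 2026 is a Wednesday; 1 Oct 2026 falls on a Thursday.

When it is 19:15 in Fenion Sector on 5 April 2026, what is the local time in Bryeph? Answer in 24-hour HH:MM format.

01:00

1 October 2025 is a Wednesday, so Mondays fall on 6, 13, 20, 27; the last is October 27.
1 March 2026 is a Sunday, so Fridays fall on 6, 13, 20, 27; the last is March 27.
5 April 2026 is outside the daylight-saving period (27 October 2025 – 27 March 2026), so Fenion Sector is on standard time, UTC+07:15.
19:15 Fenion Sector − 7h15m = 12:00 UTC.
1 April 2026 is a Wednesday, so the first Sunday is April 5 and the fourth is April 26.
1 October 2026 is a Thursday, so the first Sunday is October 4 and the third is October 18.
At the standard offset (UTC−11:00), 12:00 UTC − 11h = 01:00 Bryeph standard time.
The standard-time date in Bryeph, 5 April 2026, is outside the daylight-saving period (26 April – 18 October), so Bryeph is on standard time, UTC−11:00.
12:00 UTC − 11h = 01:00 Bryeph.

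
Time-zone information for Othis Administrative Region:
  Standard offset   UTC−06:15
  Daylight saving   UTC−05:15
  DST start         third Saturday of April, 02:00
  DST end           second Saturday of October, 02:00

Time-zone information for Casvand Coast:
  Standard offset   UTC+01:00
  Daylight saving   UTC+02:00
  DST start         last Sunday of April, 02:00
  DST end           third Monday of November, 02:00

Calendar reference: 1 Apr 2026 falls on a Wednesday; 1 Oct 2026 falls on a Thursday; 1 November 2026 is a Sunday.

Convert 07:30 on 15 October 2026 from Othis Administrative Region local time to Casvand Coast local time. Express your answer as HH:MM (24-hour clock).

15:45

1 April 2026 is a Wednesday, so the first Saturday is April 4 and the third is April 18.
1 October 2026 is a Thursday, so the first Saturday is October 3 and the second is October 10.
15 October 2026 does not fall between 18 April and 10 October, so daylight saving is not in effect and Othis Administrative Region is at UTC−06:15.
07:30 Othis Administrative Region + 6h15m = 13:45 UTC.
1 April 2026 is a Wednesday, so Sundays fall on 5, 12, 19, 26; the last is April 26.
1 November 2026 is a Sunday, so the first Monday is November 2 and the third is November 16.
At the standard offset (UTC+01:00), 13:45 UTC + 1h = 14:45 Casvand Coast standard time.
The standard-time date in Casvand Coast, 15 October 2026, lies within the daylight-saving period (26 April – 16 November), so Casvand Coast is on daylight time, UTC+02:00.
13:45 UTC + 2h = 15:45 Casvand Coast.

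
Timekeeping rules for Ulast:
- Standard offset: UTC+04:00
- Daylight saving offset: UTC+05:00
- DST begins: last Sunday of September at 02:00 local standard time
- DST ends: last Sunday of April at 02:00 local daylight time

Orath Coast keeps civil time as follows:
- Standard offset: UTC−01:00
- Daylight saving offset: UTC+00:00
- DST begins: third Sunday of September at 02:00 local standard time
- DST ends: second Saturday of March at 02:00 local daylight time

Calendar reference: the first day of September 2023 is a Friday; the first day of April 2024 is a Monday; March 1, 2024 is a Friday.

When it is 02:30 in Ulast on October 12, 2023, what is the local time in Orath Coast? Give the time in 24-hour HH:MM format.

1 September 2023 is a Friday, so Sundays fall on 3, 10, 17, 24; the last is September 24.
1 April 2024 is a Monday, so Sundays fall on 7, 14, 21, 28; the last is April 28.
Daylight saving runs 24 September 2023 – 28 April 2024; October 12, 2023 is inside that window, so Ulast is at UTC+05:00.
02:30 Ulast − 5h = 21:30 UTC (rolling into the previous day, 11 October 2023).
1 September 2023 is a Friday, so the first Sunday is September 3 and the third is September 17.
1 March 2024 is a Friday, so the first Saturday is March 2 and the second is March 9.
At the standard offset (UTC−01:00), 21:30 UTC − 1h = 20:30 Orath Coast standard time.
The standard-time date in Orath Coast, October 11, 2023, falls between 17 September 2023 and 9 March 2024, so daylight saving is in effect and Orath Coast is at UTC+00:00.
21:30 UTC + 0h = 21:30 Orath Coast.

21:30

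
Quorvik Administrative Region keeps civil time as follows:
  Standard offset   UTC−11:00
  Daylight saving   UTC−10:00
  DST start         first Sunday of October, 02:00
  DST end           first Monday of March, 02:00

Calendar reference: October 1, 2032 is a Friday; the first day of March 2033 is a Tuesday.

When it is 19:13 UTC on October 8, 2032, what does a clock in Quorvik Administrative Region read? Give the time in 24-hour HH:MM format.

09:13

1 October 2032 is a Friday, so the first Sunday is October 3.
1 March 2033 is a Tuesday, so the first Monday is March 7.
At the standard offset (UTC−11:00), 19:13 UTC − 11h = 08:13 Quorvik Administrative Region standard time.
Daylight saving runs 3 October 2032 – 7 March 2033; the standard-time date in Quorvik Administrative Region, October 8, 2032, is inside that window, so Quorvik Administrative Region is at UTC−10:00.
19:13 UTC − 10h = 09:13 local.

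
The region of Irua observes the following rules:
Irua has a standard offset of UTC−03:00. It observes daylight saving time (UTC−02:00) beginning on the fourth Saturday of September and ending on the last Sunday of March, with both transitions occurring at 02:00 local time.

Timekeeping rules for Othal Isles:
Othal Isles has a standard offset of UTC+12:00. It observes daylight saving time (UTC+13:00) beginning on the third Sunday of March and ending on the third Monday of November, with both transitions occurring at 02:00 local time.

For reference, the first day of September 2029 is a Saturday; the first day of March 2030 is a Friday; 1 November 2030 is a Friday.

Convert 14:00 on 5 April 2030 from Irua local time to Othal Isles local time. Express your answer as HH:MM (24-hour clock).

1 September 2029 is a Saturday, so the first Saturday is September 1 and the fourth is September 22.
1 March 2030 is a Friday, so Sundays fall on 3, 10, 17, 24, 31; the last is March 31.
Daylight saving runs 22 September 2029 – 31 March 2030; 5 April 2030 is outside that window, so Irua is on standard time at UTC−03:00.
14:00 Irua + 3h = 17:00 UTC.
1 March 2030 is a Friday, so the first Sunday is March 3 and the third is March 17.
1 November 2030 is a Friday, so the first Monday is November 4 and the third is November 18.
At the standard offset (UTC+12:00), 17:00 UTC + 12h = 05:00 Othal Isles standard time (rolling into the next day, 6 April 2030).
Daylight saving runs 17 March – 18 November; the standard-time date in Othal Isles, 6 April 2030, is inside that window, so Othal Isles is at UTC+13:00.
17:00 UTC + 13h = 06:00 Othal Isles (rolling into the next day, 6 April 2030).

06:00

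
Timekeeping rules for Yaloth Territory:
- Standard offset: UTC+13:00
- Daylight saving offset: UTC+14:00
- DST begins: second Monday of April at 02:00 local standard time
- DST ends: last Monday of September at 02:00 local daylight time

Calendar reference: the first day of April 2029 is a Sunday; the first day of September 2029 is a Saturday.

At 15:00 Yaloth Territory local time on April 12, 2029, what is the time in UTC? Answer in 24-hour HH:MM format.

01:00

1 April 2029 is a Sunday, so the first Monday is April 2 and the second is April 9.
1 September 2029 is a Saturday, so Mondays fall on 3, 10, 17, 24; the last is September 24.
April 12, 2029 lies within the daylight-saving period (9 April – 24 September), so Yaloth Territory is on daylight time, UTC+14:00.
15:00 local − 14h = 01:00 UTC.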